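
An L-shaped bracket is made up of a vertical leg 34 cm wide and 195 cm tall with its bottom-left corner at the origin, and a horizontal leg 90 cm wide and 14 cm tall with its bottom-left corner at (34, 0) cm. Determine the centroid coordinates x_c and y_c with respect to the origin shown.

Part | A | x̄ᵢ | ȳᵢ | A·x̄ᵢ | A·ȳᵢ
vertical leg | 6630.00 | 17.00 | 97.50 | 112710.00 | 646425.00
horizontal leg | 1260.00 | 79.00 | 7.00 | 99540.00 | 8820.00
Σ | 7890.00 |  |  | 212250.00 | 655245.00
x_c = 212250.00 / 7890.00 = 26.90 cm
y_c = 655245.00 / 7890.00 = 83.05 cm

x_c = 26.90 cm, y_c = 83.05 cm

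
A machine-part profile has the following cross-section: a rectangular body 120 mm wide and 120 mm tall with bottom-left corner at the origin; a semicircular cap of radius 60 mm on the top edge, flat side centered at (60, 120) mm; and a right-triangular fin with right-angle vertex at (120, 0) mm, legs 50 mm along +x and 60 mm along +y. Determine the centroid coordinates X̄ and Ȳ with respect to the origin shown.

X̄ = 65.34 mm, Ȳ = 79.64 mm

rectangular body: A = 120 × 120 = 14400.00, centroid at (60.00, 60.00).
semicircular top: A = ½π·60² = 5654.87, centroid at (60.00, 145.46).
triangular fin: A = ½·50·60 = 1500.00, centroid at (136.67, 20.00).
ΣA = 21554.87 mm², ΣAX̄ = 1408292.01 mm³, ΣAȲ = 1716584.01 mm³.
X̄ = 1408292.01/21554.87 = 65.34 mm; Ȳ = 1716584.01/21554.87 = 79.64 mm.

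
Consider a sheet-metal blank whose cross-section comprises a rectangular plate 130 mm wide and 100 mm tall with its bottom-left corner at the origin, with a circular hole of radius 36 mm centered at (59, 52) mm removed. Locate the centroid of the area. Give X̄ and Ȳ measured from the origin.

plate: A = 130 × 100 = 13000.00, centroid at (65.00, 50.00).
hole: A = −π·36² = -4071.50, centroid at (59.00, 52.00).
ΣA = 8928.50 mm², ΣAX̄ = 604781.26 mm³, ΣAȲ = 438281.79 mm³.
X̄ = 604781.26/8928.50 = 67.74 mm; Ȳ = 438281.79/8928.50 = 49.09 mm.

X̄ = 67.74 mm, Ȳ = 49.09 mm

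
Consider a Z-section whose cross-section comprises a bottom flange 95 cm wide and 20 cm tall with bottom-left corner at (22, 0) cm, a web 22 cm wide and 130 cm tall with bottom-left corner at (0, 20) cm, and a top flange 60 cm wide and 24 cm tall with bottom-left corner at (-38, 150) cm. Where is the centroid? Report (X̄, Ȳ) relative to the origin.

X̄ = 24.51 cm, Ȳ = 79.90 cm

bottom flange: A = 95 × 20 = 1900.00, centroid at (69.50, 10.00).
web: A = 22 × 130 = 2860.00, centroid at (11.00, 85.00).
top flange: A = 60 × 24 = 1440.00, centroid at (-8.00, 162.00).
ΣA = 6200.00 cm²
ΣAX̄ = (1900.00)(69.50) + (2860.00)(11.00) + (1440.00)(-8.00) = 151990.00 cm³
ΣAȲ = (1900.00)(10.00) + (2860.00)(85.00) + (1440.00)(162.00) = 495380.00 cm³
X̄ = 151990.00 / 6200.00 = 24.51 cm
Ȳ = 495380.00 / 6200.00 = 79.90 cm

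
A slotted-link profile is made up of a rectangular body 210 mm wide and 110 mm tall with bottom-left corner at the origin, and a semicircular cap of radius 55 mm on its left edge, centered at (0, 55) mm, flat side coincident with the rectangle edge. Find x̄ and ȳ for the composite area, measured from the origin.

rectangular body: A = 210 × 110 = 23100.00, centroid at (105.00, 55.00).
semicircular end: A = ½π·55² = 4751.66, centroid at (-23.34, 55.00).
ΣA = 27851.66 mm²
ΣAx̄ = (23100.00)(105.00) + (4751.66)(-23.34) = 2314583.33 mm³
ΣAȳ = (23100.00)(55.00) + (4751.66)(55.00) = 1531841.24 mm³
x̄ = 2314583.33 / 27851.66 = 83.10 mm
ȳ = 1531841.24 / 27851.66 = 55.00 mm

x̄ = 83.10 mm, ȳ = 55.00 mm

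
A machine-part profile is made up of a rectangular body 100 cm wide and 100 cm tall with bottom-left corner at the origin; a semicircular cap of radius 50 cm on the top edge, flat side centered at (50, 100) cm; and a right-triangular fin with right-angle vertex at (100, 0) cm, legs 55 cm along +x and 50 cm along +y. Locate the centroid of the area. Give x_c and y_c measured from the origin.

rectangular body: A = 100 × 100 = 10000.00, centroid at (50.00, 50.00).
semicircular top: A = ½π·50² = 3926.99, centroid at (50.00, 121.22).
triangular fin: A = ½·55·50 = 1375.00, centroid at (118.33, 16.67).
ΣA = 15301.99 cm², ΣAx_c = 859057.87 cm³, ΣAy_c = 998949.08 cm³.
x_c = 859057.87/15301.99 = 56.14 cm; y_c = 998949.08/15301.99 = 65.28 cm.

x_c = 56.14 cm, y_c = 65.28 cm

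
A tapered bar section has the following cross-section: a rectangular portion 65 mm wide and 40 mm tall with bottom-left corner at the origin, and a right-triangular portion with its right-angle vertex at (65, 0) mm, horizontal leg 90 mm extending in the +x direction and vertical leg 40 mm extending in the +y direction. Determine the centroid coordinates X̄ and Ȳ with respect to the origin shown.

X̄ = 58.07 mm, Ȳ = 17.27 mm

Part | A | x̄ᵢ | ȳᵢ | A·x̄ᵢ | A·ȳᵢ
rectangular portion | 2600.00 | 32.50 | 20.00 | 84500.00 | 52000.00
triangular portion | 1800.00 | 95.00 | 13.33 | 171000.00 | 24000.00
Σ | 4400.00 |  |  | 255500.00 | 76000.00
X̄ = 255500.00 / 4400.00 = 58.07 mm
Ȳ = 76000.00 / 4400.00 = 17.27 mm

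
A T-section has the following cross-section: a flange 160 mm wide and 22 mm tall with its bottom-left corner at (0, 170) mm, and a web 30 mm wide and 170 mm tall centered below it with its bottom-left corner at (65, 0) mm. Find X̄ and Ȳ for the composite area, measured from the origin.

X̄ = 80.00 mm, Ȳ = 124.20 mm

web: A = 30 × 170 = 5100.00, centroid at (80.00, 85.00).
flange: A = 160 × 22 = 3520.00, centroid at (80.00, 181.00).
ΣA = 8620.00 mm²
ΣAX̄ = (5100.00)(80.00) + (3520.00)(80.00) = 689600.00 mm³
ΣAȲ = (5100.00)(85.00) + (3520.00)(181.00) = 1070620.00 mm³
X̄ = 689600.00 / 8620.00 = 80.00 mm
Ȳ = 1070620.00 / 8620.00 = 124.20 mm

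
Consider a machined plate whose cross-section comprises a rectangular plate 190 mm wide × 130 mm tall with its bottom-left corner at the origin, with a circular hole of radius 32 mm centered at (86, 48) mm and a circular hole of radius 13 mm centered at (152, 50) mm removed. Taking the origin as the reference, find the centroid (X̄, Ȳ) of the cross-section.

X̄ = 94.94 mm, Ȳ = 67.99 mm

Part | A | x̄ᵢ | ȳᵢ | A·x̄ᵢ | A·ȳᵢ
plate | 24700.00 | 95.00 | 65.00 | 2346500.00 | 1605500.00
hole 1 | -3216.99 | 86.00 | 48.00 | -276661.22 | -154415.56
hole 2 | -530.93 | 152.00 | 50.00 | -80701.23 | -26546.46
Σ | 20952.08 |  |  | 1989137.55 | 1424537.98
X̄ = 1989137.55 / 20952.08 = 94.94 mm
Ȳ = 1424537.98 / 20952.08 = 67.99 mm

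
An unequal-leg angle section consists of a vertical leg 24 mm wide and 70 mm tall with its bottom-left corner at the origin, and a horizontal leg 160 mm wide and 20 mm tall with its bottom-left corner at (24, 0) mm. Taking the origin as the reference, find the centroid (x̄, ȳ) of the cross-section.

x̄ = 72.33 mm, ȳ = 18.61 mm

vertical leg: A = 24 × 70 = 1680.00, centroid at (12.00, 35.00).
horizontal leg: A = 160 × 20 = 3200.00, centroid at (104.00, 10.00).
ΣA = 4880.00 mm²
ΣAx̄ = (1680.00)(12.00) + (3200.00)(104.00) = 352960.00 mm³
ΣAȳ = (1680.00)(35.00) + (3200.00)(10.00) = 90800.00 mm³
x̄ = 352960.00 / 4880.00 = 72.33 mm
ȳ = 90800.00 / 4880.00 = 18.61 mm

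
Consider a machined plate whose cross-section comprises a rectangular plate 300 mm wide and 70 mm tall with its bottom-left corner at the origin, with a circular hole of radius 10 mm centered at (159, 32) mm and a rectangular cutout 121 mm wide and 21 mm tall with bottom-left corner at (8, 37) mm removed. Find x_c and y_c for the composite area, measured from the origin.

x_c = 161.26 mm, y_c = 33.30 mm

Part | A | x̄ᵢ | ȳᵢ | A·x̄ᵢ | A·ȳᵢ
plate | 21000.00 | 150.00 | 35.00 | 3150000.00 | 735000.00
hole 1 | -314.16 | 159.00 | 32.00 | -49951.32 | -10053.10
hole 2 | -2541.00 | 68.50 | 47.50 | -174058.50 | -120697.50
Σ | 18144.84 |  |  | 2925990.18 | 604249.40
x_c = 2925990.18 / 18144.84 = 161.26 mm
y_c = 604249.40 / 18144.84 = 33.30 mm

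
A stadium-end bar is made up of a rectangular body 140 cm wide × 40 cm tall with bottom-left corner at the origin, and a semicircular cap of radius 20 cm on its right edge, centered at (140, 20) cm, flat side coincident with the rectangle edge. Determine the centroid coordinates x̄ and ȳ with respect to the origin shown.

rectangular body: A = 140 × 40 = 5600.00, centroid at (70.00, 20.00).
semicircular end: A = ½π·20² = 628.32, centroid at (148.49, 20.00).
ΣA = 6228.32 cm², ΣAx̄ = 485297.93 cm³, ΣAȳ = 124566.37 cm³.
x̄ = 485297.93/6228.32 = 77.92 cm; ȳ = 124566.37/6228.32 = 20.00 cm.

x̄ = 77.92 cm, ȳ = 20.00 cm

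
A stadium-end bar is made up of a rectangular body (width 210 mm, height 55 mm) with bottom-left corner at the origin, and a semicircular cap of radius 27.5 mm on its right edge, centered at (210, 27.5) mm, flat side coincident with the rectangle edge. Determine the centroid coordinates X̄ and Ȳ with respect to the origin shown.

Part | A | x̄ᵢ | ȳᵢ | A·x̄ᵢ | A·ȳᵢ
rectangular body | 11550.00 | 105.00 | 27.50 | 1212750.00 | 317625.00
semicircular end | 1187.91 | 221.67 | 27.50 | 263326.67 | 32667.65
Σ | 12737.91 |  |  | 1476076.67 | 350292.65
X̄ = 1476076.67 / 12737.91 = 115.88 mm
Ȳ = 350292.65 / 12737.91 = 27.50 mm

X̄ = 115.88 mm, Ȳ = 27.50 mm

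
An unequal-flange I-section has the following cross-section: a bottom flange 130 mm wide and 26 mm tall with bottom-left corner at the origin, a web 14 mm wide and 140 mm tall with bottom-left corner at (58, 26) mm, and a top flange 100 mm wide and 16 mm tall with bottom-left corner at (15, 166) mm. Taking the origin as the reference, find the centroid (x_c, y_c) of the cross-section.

x_c = 65.00 mm, y_c = 73.56 mm

bottom flange: A = 130 × 26 = 3380.00, centroid at (65.00, 13.00).
web: A = 14 × 140 = 1960.00, centroid at (65.00, 96.00).
top flange: A = 100 × 16 = 1600.00, centroid at (65.00, 174.00).
ΣA = 6940.00 mm², ΣAx_c = 451100.00 mm³, ΣAy_c = 510500.00 mm³.
x_c = 451100.00/6940.00 = 65.00 mm; y_c = 510500.00/6940.00 = 73.56 mm.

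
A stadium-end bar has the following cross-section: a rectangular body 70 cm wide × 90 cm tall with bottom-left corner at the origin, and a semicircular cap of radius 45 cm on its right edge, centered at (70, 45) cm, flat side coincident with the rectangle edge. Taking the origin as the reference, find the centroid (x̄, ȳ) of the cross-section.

rectangular body: A = 70 × 90 = 6300.00, centroid at (35.00, 45.00).
semicircular end: A = ½π·45² = 3180.86, centroid at (89.10, 45.00).
ΣA = 9480.86 cm²
ΣAx̄ = (6300.00)(35.00) + (3180.86)(89.10) = 503910.38 cm³
ΣAȳ = (6300.00)(45.00) + (3180.86)(45.00) = 426638.82 cm³
x̄ = 503910.38 / 9480.86 = 53.15 cm
ȳ = 426638.82 / 9480.86 = 45.00 cm

x̄ = 53.15 cm, ȳ = 45.00 cm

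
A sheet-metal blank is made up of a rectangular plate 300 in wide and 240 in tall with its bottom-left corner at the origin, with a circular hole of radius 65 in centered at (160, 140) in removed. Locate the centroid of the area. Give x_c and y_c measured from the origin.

plate: A = 300 × 240 = 72000.00, centroid at (150.00, 120.00).
hole: A = −π·65² = -13273.23, centroid at (160.00, 140.00).
ΣA = 58726.77 in²
ΣAx_c = (72000.00)(150.00) + (-13273.23)(160.00) = 8676283.37 in³
ΣAy_c = (72000.00)(120.00) + (-13273.23)(140.00) = 6781747.95 in³
x_c = 8676283.37 / 58726.77 = 147.74 in
y_c = 6781747.95 / 58726.77 = 115.48 in

x_c = 147.74 in, y_c = 115.48 in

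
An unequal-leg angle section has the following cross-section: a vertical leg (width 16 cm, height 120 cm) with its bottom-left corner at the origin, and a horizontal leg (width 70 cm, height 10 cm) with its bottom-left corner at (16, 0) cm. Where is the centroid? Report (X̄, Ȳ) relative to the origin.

X̄ = 19.49 cm, Ȳ = 45.31 cm

Part | A | x̄ᵢ | ȳᵢ | A·x̄ᵢ | A·ȳᵢ
vertical leg | 1920.00 | 8.00 | 60.00 | 15360.00 | 115200.00
horizontal leg | 700.00 | 51.00 | 5.00 | 35700.00 | 3500.00
Σ | 2620.00 |  |  | 51060.00 | 118700.00
X̄ = 51060.00 / 2620.00 = 19.49 cm
Ȳ = 118700.00 / 2620.00 = 45.31 cm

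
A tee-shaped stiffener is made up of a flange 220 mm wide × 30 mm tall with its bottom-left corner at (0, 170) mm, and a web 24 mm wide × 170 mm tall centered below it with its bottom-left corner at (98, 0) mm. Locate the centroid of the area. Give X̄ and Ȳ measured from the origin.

X̄ = 110.00 mm, Ȳ = 146.80 mm

web: A = 24 × 170 = 4080.00, centroid at (110.00, 85.00).
flange: A = 220 × 30 = 6600.00, centroid at (110.00, 185.00).
ΣA = 10680.00 mm²
ΣAX̄ = (4080.00)(110.00) + (6600.00)(110.00) = 1174800.00 mm³
ΣAȲ = (4080.00)(85.00) + (6600.00)(185.00) = 1567800.00 mm³
X̄ = 1174800.00 / 10680.00 = 110.00 mm
Ȳ = 1567800.00 / 10680.00 = 146.80 mm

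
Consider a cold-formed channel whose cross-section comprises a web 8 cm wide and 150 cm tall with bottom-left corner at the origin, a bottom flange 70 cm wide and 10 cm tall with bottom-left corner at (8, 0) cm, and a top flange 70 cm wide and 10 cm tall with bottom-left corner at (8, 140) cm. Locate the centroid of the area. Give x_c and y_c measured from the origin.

web: A = 8 × 150 = 1200.00, centroid at (4.00, 75.00).
bottom flange: A = 70 × 10 = 700.00, centroid at (43.00, 5.00).
top flange: A = 70 × 10 = 700.00, centroid at (43.00, 145.00).
ΣA = 2600.00 cm²
ΣAx_c = (1200.00)(4.00) + (700.00)(43.00) + (700.00)(43.00) = 65000.00 cm³
ΣAy_c = (1200.00)(75.00) + (700.00)(5.00) + (700.00)(145.00) = 195000.00 cm³
x_c = 65000.00 / 2600.00 = 25.00 cm
y_c = 195000.00 / 2600.00 = 75.00 cm

x_c = 25.00 cm, y_c = 75.00 cm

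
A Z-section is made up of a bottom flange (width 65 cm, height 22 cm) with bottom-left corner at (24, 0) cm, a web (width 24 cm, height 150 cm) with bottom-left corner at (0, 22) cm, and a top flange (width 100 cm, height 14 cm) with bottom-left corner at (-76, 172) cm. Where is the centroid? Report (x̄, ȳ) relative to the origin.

x̄ = 13.62 cm, ȳ = 95.73 cm

Part | A | x̄ᵢ | ȳᵢ | A·x̄ᵢ | A·ȳᵢ
bottom flange | 1430.00 | 56.50 | 11.00 | 80795.00 | 15730.00
web | 3600.00 | 12.00 | 97.00 | 43200.00 | 349200.00
top flange | 1400.00 | -26.00 | 179.00 | -36400.00 | 250600.00
Σ | 6430.00 |  |  | 87595.00 | 615530.00
x̄ = 87595.00 / 6430.00 = 13.62 cm
ȳ = 615530.00 / 6430.00 = 95.73 cm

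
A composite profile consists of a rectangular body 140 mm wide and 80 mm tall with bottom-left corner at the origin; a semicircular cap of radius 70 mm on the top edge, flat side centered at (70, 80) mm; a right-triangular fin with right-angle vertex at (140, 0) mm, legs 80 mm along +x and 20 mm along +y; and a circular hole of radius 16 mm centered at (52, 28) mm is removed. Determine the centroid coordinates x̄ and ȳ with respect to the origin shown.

x̄ = 74.86 mm, ȳ = 67.50 mm

Part | A | x̄ᵢ | ȳᵢ | A·x̄ᵢ | A·ȳᵢ
rectangular body | 11200.00 | 70.00 | 40.00 | 784000.00 | 448000.00
semicircular top | 7696.90 | 70.00 | 109.71 | 538783.14 | 844418.83
triangular fin | 800.00 | 166.67 | 6.67 | 133333.33 | 5333.33
hole | -804.25 | 52.00 | 28.00 | -41820.88 | -22518.94
Σ | 18892.65 |  |  | 1414295.59 | 1275233.22
x̄ = 1414295.59 / 18892.65 = 74.86 mm
ȳ = 1275233.22 / 18892.65 = 67.50 mm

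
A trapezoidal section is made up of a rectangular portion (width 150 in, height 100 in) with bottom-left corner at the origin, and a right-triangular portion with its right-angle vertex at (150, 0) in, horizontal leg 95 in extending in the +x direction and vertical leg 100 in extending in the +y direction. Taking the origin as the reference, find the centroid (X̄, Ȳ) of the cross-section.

X̄ = 100.65 in, Ȳ = 45.99 in

rectangular portion: A = 150 × 100 = 15000.00, centroid at (75.00, 50.00).
triangular portion: A = ½·95·100 = 4750.00, centroid at (181.67, 33.33).
ΣA = 19750.00 in²
ΣAX̄ = (15000.00)(75.00) + (4750.00)(181.67) = 1987916.67 in³
ΣAȲ = (15000.00)(50.00) + (4750.00)(33.33) = 908333.33 in³
X̄ = 1987916.67 / 19750.00 = 100.65 in
Ȳ = 908333.33 / 19750.00 = 45.99 in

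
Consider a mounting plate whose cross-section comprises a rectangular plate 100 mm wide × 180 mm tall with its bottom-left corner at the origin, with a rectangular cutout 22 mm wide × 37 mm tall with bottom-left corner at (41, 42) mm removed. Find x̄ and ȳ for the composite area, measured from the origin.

x̄ = 49.91 mm, ȳ = 91.40 mm

Part | A | x̄ᵢ | ȳᵢ | A·x̄ᵢ | A·ȳᵢ
plate | 18000.00 | 50.00 | 90.00 | 900000.00 | 1620000.00
hole | -814.00 | 52.00 | 60.50 | -42328.00 | -49247.00
Σ | 17186.00 |  |  | 857672.00 | 1570753.00
x̄ = 857672.00 / 17186.00 = 49.91 mm
ȳ = 1570753.00 / 17186.00 = 91.40 mm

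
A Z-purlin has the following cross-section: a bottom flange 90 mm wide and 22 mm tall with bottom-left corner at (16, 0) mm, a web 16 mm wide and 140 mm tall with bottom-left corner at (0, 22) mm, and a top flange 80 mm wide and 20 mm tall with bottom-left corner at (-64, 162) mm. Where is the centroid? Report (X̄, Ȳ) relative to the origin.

X̄ = 17.23 mm, Ȳ = 86.44 mm

bottom flange: A = 90 × 22 = 1980.00, centroid at (61.00, 11.00).
web: A = 16 × 140 = 2240.00, centroid at (8.00, 92.00).
top flange: A = 80 × 20 = 1600.00, centroid at (-24.00, 172.00).
ΣA = 5820.00 mm², ΣAX̄ = 100300.00 mm³, ΣAȲ = 503060.00 mm³.
X̄ = 100300.00/5820.00 = 17.23 mm; Ȳ = 503060.00/5820.00 = 86.44 mm.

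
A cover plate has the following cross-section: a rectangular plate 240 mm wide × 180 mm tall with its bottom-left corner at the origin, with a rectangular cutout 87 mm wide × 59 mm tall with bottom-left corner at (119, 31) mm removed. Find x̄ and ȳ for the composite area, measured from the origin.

x̄ = 114.27 mm, ȳ = 93.98 mm

plate: A = 240 × 180 = 43200.00, centroid at (120.00, 90.00).
hole: A = −(87 × 59) = -5133.00, centroid at (162.50, 60.50).
ΣA = 38067.00 mm², ΣAx̄ = 4349887.50 mm³, ΣAȳ = 3577453.50 mm³.
x̄ = 4349887.50/38067.00 = 114.27 mm; ȳ = 3577453.50/38067.00 = 93.98 mm.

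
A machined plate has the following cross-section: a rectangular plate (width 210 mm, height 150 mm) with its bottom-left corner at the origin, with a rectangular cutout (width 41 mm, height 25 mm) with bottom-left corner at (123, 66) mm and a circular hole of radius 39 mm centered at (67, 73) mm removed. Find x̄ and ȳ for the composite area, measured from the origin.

plate: A = 210 × 150 = 31500.00, centroid at (105.00, 75.00).
hole 1: A = −(41 × 25) = -1025.00, centroid at (143.50, 78.50).
hole 2: A = −π·39² = -4778.36, centroid at (67.00, 73.00).
ΣA = 25696.64 mm², ΣAx̄ = 2840262.22 mm³, ΣAȳ = 1933217.04 mm³.
x̄ = 2840262.22/25696.64 = 110.53 mm; ȳ = 1933217.04/25696.64 = 75.23 mm.

x̄ = 110.53 mm, ȳ = 75.23 mm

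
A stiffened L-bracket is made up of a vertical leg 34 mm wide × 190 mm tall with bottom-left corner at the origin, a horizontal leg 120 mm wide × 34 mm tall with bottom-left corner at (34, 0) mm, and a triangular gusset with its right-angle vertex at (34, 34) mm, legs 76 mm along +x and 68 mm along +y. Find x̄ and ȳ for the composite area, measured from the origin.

vertical leg: A = 34 × 190 = 6460.00, centroid at (17.00, 95.00).
horizontal leg: A = 120 × 34 = 4080.00, centroid at (94.00, 17.00).
gusset: A = ½·76·68 = 2584.00, centroid at (59.33, 56.67).
ΣA = 13124.00 mm²
ΣAx̄ = (6460.00)(17.00) + (4080.00)(94.00) + (2584.00)(59.33) = 646657.33 mm³
ΣAȳ = (6460.00)(95.00) + (4080.00)(17.00) + (2584.00)(56.67) = 829486.67 mm³
x̄ = 646657.33 / 13124.00 = 49.27 mm
ȳ = 829486.67 / 13124.00 = 63.20 mm

x̄ = 49.27 mm, ȳ = 63.20 mm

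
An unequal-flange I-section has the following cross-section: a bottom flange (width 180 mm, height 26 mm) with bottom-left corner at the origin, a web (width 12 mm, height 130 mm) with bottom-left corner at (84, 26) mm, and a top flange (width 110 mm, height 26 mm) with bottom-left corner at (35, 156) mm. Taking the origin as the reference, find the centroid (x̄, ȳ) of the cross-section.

x̄ = 90.00 mm, ȳ = 75.40 mm

bottom flange: A = 180 × 26 = 4680.00, centroid at (90.00, 13.00).
web: A = 12 × 130 = 1560.00, centroid at (90.00, 91.00).
top flange: A = 110 × 26 = 2860.00, centroid at (90.00, 169.00).
ΣA = 9100.00 mm²
ΣAx̄ = (4680.00)(90.00) + (1560.00)(90.00) + (2860.00)(90.00) = 819000.00 mm³
ΣAȳ = (4680.00)(13.00) + (1560.00)(91.00) + (2860.00)(169.00) = 686140.00 mm³
x̄ = 819000.00 / 9100.00 = 90.00 mm
ȳ = 686140.00 / 9100.00 = 75.40 mm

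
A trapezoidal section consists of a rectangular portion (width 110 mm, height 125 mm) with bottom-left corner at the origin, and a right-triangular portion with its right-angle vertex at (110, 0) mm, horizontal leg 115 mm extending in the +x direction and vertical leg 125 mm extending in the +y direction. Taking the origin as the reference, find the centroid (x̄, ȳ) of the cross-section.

x̄ = 87.04 mm, ȳ = 55.35 mm

Part | A | x̄ᵢ | ȳᵢ | A·x̄ᵢ | A·ȳᵢ
rectangular portion | 13750.00 | 55.00 | 62.50 | 756250.00 | 859375.00
triangular portion | 7187.50 | 148.33 | 41.67 | 1066145.83 | 299479.17
Σ | 20937.50 |  |  | 1822395.83 | 1158854.17
x̄ = 1822395.83 / 20937.50 = 87.04 mm
ȳ = 1158854.17 / 20937.50 = 55.35 mm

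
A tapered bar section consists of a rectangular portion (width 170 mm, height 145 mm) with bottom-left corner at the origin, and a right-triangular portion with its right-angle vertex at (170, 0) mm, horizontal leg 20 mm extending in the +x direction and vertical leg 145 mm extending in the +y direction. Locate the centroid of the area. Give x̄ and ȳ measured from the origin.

Part | A | x̄ᵢ | ȳᵢ | A·x̄ᵢ | A·ȳᵢ
rectangular portion | 24650.00 | 85.00 | 72.50 | 2095250.00 | 1787125.00
triangular portion | 1450.00 | 176.67 | 48.33 | 256166.67 | 70083.33
Σ | 26100.00 |  |  | 2351416.67 | 1857208.33
x̄ = 2351416.67 / 26100.00 = 90.09 mm
ȳ = 1857208.33 / 26100.00 = 71.16 mm

x̄ = 90.09 mm, ȳ = 71.16 mm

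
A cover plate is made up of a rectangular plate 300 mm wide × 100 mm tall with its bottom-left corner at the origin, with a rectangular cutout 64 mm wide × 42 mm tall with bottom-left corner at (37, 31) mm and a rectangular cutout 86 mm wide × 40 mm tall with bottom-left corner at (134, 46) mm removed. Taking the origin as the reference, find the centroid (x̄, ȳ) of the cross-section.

x̄ = 155.23 mm, ȳ = 47.47 mm

plate: A = 300 × 100 = 30000.00, centroid at (150.00, 50.00).
hole 1: A = −(64 × 42) = -2688.00, centroid at (69.00, 52.00).
hole 2: A = −(86 × 40) = -3440.00, centroid at (177.00, 66.00).
ΣA = 23872.00 mm²
ΣAx̄ = (30000.00)(150.00) + (-2688.00)(69.00) + (-3440.00)(177.00) = 3705648.00 mm³
ΣAȳ = (30000.00)(50.00) + (-2688.00)(52.00) + (-3440.00)(66.00) = 1133184.00 mm³
x̄ = 3705648.00 / 23872.00 = 155.23 mm
ȳ = 1133184.00 / 23872.00 = 47.47 mm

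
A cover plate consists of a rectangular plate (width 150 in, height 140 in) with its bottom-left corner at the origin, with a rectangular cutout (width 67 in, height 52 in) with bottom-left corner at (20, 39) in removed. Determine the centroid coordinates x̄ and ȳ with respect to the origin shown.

plate: A = 150 × 140 = 21000.00, centroid at (75.00, 70.00).
hole: A = −(67 × 52) = -3484.00, centroid at (53.50, 65.00).
ΣA = 17516.00 in², ΣAx̄ = 1388606.00 in³, ΣAȳ = 1243540.00 in³.
x̄ = 1388606.00/17516.00 = 79.28 in; ȳ = 1243540.00/17516.00 = 70.99 in.

x̄ = 79.28 in, ȳ = 70.99 in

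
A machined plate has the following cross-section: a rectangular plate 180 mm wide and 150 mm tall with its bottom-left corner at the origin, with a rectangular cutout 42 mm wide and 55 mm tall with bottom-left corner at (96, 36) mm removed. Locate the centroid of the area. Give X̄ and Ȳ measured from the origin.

X̄ = 87.47 mm, Ȳ = 76.08 mm

plate: A = 180 × 150 = 27000.00, centroid at (90.00, 75.00).
hole: A = −(42 × 55) = -2310.00, centroid at (117.00, 63.50).
ΣA = 24690.00 mm²
ΣAX̄ = (27000.00)(90.00) + (-2310.00)(117.00) = 2159730.00 mm³
ΣAȲ = (27000.00)(75.00) + (-2310.00)(63.50) = 1878315.00 mm³
X̄ = 2159730.00 / 24690.00 = 87.47 mm
Ȳ = 1878315.00 / 24690.00 = 76.08 mm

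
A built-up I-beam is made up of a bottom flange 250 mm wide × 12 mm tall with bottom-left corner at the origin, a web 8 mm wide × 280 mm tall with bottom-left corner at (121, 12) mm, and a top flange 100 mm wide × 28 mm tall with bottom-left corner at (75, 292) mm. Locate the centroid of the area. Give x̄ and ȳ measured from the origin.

x̄ = 125.00 mm, ȳ = 151.15 mm

Part | A | x̄ᵢ | ȳᵢ | A·x̄ᵢ | A·ȳᵢ
bottom flange | 3000.00 | 125.00 | 6.00 | 375000.00 | 18000.00
web | 2240.00 | 125.00 | 152.00 | 280000.00 | 340480.00
top flange | 2800.00 | 125.00 | 306.00 | 350000.00 | 856800.00
Σ | 8040.00 |  |  | 1005000.00 | 1215280.00
x̄ = 1005000.00 / 8040.00 = 125.00 mm
ȳ = 1215280.00 / 8040.00 = 151.15 mm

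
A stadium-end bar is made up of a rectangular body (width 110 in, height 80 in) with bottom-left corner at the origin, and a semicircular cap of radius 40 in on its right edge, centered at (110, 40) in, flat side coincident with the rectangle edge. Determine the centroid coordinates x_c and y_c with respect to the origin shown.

rectangular body: A = 110 × 80 = 8800.00, centroid at (55.00, 40.00).
semicircular end: A = ½π·40² = 2513.27, centroid at (126.98, 40.00).
ΣA = 11313.27 in²
ΣAx_c = (8800.00)(55.00) + (2513.27)(126.98) = 803126.82 in³
ΣAy_c = (8800.00)(40.00) + (2513.27)(40.00) = 452530.96 in³
x_c = 803126.82 / 11313.27 = 70.99 in
y_c = 452530.96 / 11313.27 = 40.00 in

x_c = 70.99 in, y_c = 40.00 in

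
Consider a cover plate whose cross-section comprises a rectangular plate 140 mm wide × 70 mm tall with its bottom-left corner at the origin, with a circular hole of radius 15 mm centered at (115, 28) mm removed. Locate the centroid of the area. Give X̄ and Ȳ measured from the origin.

X̄ = 66.50 mm, Ȳ = 35.54 mm

plate: A = 140 × 70 = 9800.00, centroid at (70.00, 35.00).
hole: A = −π·15² = -706.86, centroid at (115.00, 28.00).
ΣA = 9093.14 mm², ΣAX̄ = 604711.29 mm³, ΣAȲ = 323207.97 mm³.
X̄ = 604711.29/9093.14 = 66.50 mm; Ȳ = 323207.97/9093.14 = 35.54 mm.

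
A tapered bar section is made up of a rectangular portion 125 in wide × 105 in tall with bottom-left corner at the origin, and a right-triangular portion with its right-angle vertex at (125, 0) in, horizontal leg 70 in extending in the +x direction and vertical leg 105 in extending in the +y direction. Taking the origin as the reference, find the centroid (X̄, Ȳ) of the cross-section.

rectangular portion: A = 125 × 105 = 13125.00, centroid at (62.50, 52.50).
triangular portion: A = ½·70·105 = 3675.00, centroid at (148.33, 35.00).
ΣA = 16800.00 in²
ΣAX̄ = (13125.00)(62.50) + (3675.00)(148.33) = 1365437.50 in³
ΣAȲ = (13125.00)(52.50) + (3675.00)(35.00) = 817687.50 in³
X̄ = 1365437.50 / 16800.00 = 81.28 in
Ȳ = 817687.50 / 16800.00 = 48.67 in

X̄ = 81.28 in, Ȳ = 48.67 in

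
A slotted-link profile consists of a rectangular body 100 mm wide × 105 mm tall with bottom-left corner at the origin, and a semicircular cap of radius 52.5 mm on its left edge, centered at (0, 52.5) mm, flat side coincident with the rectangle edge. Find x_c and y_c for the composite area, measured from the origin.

x_c = 28.90 mm, y_c = 52.50 mm

Part | A | x̄ᵢ | ȳᵢ | A·x̄ᵢ | A·ȳᵢ
rectangular body | 10500.00 | 50.00 | 52.50 | 525000.00 | 551250.00
semicircular end | 4329.51 | -22.28 | 52.50 | -96468.75 | 227299.14
Σ | 14829.51 |  |  | 428531.25 | 778549.14
x_c = 428531.25 / 14829.51 = 28.90 mm
y_c = 778549.14 / 14829.51 = 52.50 mm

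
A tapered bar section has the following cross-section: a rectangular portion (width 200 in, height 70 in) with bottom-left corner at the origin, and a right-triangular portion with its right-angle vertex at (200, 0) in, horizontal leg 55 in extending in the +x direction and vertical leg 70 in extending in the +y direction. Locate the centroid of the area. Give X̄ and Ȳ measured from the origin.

rectangular portion: A = 200 × 70 = 14000.00, centroid at (100.00, 35.00).
triangular portion: A = ½·55·70 = 1925.00, centroid at (218.33, 23.33).
ΣA = 15925.00 in², ΣAX̄ = 1820291.67 in³, ΣAȲ = 534916.67 in³.
X̄ = 1820291.67/15925.00 = 114.30 in; Ȳ = 534916.67/15925.00 = 33.59 in.

X̄ = 114.30 in, Ȳ = 33.59 in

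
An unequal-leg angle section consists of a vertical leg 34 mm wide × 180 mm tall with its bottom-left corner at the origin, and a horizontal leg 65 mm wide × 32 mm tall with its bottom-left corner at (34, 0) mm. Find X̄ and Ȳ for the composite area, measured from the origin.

vertical leg: A = 34 × 180 = 6120.00, centroid at (17.00, 90.00).
horizontal leg: A = 65 × 32 = 2080.00, centroid at (66.50, 16.00).
ΣA = 8200.00 mm², ΣAX̄ = 242360.00 mm³, ΣAȲ = 584080.00 mm³.
X̄ = 242360.00/8200.00 = 29.56 mm; Ȳ = 584080.00/8200.00 = 71.23 mm.

X̄ = 29.56 mm, Ȳ = 71.23 mm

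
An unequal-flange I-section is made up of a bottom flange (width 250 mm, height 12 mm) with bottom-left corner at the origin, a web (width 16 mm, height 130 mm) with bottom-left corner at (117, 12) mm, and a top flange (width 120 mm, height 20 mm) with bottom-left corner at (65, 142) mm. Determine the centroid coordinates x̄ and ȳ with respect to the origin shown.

Part | A | x̄ᵢ | ȳᵢ | A·x̄ᵢ | A·ȳᵢ
bottom flange | 3000.00 | 125.00 | 6.00 | 375000.00 | 18000.00
web | 2080.00 | 125.00 | 77.00 | 260000.00 | 160160.00
top flange | 2400.00 | 125.00 | 152.00 | 300000.00 | 364800.00
Σ | 7480.00 |  |  | 935000.00 | 542960.00
x̄ = 935000.00 / 7480.00 = 125.00 mm
ȳ = 542960.00 / 7480.00 = 72.59 mm

x̄ = 125.00 mm, ȳ = 72.59 mm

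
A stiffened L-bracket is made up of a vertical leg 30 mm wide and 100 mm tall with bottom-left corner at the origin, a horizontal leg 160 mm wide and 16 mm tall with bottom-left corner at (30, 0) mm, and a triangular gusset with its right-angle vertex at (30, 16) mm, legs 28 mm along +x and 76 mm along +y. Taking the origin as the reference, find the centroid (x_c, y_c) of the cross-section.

vertical leg: A = 30 × 100 = 3000.00, centroid at (15.00, 50.00).
horizontal leg: A = 160 × 16 = 2560.00, centroid at (110.00, 8.00).
gusset: A = ½·28·76 = 1064.00, centroid at (39.33, 41.33).
ΣA = 6624.00 mm²
ΣAx_c = (3000.00)(15.00) + (2560.00)(110.00) + (1064.00)(39.33) = 368450.67 mm³
ΣAy_c = (3000.00)(50.00) + (2560.00)(8.00) + (1064.00)(41.33) = 214458.67 mm³
x_c = 368450.67 / 6624.00 = 55.62 mm
y_c = 214458.67 / 6624.00 = 32.38 mm

x_c = 55.62 mm, y_c = 32.38 mm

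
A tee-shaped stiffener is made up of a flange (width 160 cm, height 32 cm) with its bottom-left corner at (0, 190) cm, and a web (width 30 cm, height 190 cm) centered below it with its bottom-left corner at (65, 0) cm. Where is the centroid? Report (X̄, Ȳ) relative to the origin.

X̄ = 80.00 cm, Ȳ = 147.52 cm

web: A = 30 × 190 = 5700.00, centroid at (80.00, 95.00).
flange: A = 160 × 32 = 5120.00, centroid at (80.00, 206.00).
ΣA = 10820.00 cm²
ΣAX̄ = (5700.00)(80.00) + (5120.00)(80.00) = 865600.00 cm³
ΣAȲ = (5700.00)(95.00) + (5120.00)(206.00) = 1596220.00 cm³
X̄ = 865600.00 / 10820.00 = 80.00 cm
Ȳ = 1596220.00 / 10820.00 = 147.52 cm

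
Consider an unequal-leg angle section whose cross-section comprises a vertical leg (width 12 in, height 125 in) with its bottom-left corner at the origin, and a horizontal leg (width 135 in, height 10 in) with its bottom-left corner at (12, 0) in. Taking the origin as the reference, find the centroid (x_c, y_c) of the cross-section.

vertical leg: A = 12 × 125 = 1500.00, centroid at (6.00, 62.50).
horizontal leg: A = 135 × 10 = 1350.00, centroid at (79.50, 5.00).
ΣA = 2850.00 in², ΣAx_c = 116325.00 in³, ΣAy_c = 100500.00 in³.
x_c = 116325.00/2850.00 = 40.82 in; y_c = 100500.00/2850.00 = 35.26 in.

x_c = 40.82 in, y_c = 35.26 in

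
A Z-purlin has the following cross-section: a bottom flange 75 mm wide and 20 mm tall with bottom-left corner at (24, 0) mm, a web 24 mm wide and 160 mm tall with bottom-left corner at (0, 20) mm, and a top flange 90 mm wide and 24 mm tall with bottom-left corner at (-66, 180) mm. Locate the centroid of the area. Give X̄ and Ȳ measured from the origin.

X̄ = 12.40 mm, Ȳ = 108.50 mm

Part | A | x̄ᵢ | ȳᵢ | A·x̄ᵢ | A·ȳᵢ
bottom flange | 1500.00 | 61.50 | 10.00 | 92250.00 | 15000.00
web | 3840.00 | 12.00 | 100.00 | 46080.00 | 384000.00
top flange | 2160.00 | -21.00 | 192.00 | -45360.00 | 414720.00
Σ | 7500.00 |  |  | 92970.00 | 813720.00
X̄ = 92970.00 / 7500.00 = 12.40 mm
Ȳ = 813720.00 / 7500.00 = 108.50 mm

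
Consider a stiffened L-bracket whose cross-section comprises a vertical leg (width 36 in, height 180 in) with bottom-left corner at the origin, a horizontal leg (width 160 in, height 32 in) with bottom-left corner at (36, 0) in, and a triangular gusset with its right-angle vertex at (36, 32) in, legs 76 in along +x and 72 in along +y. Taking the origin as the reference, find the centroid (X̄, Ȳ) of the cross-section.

vertical leg: A = 36 × 180 = 6480.00, centroid at (18.00, 90.00).
horizontal leg: A = 160 × 32 = 5120.00, centroid at (116.00, 16.00).
gusset: A = ½·76·72 = 2736.00, centroid at (61.33, 56.00).
ΣA = 14336.00 in²
ΣAX̄ = (6480.00)(18.00) + (5120.00)(116.00) + (2736.00)(61.33) = 878368.00 in³
ΣAȲ = (6480.00)(90.00) + (5120.00)(16.00) + (2736.00)(56.00) = 818336.00 in³
X̄ = 878368.00 / 14336.00 = 61.27 in
Ȳ = 818336.00 / 14336.00 = 57.08 in

X̄ = 61.27 in, Ȳ = 57.08 in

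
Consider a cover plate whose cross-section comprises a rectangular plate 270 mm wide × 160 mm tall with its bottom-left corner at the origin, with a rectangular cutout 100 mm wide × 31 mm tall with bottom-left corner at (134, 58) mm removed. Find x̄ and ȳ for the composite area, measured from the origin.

plate: A = 270 × 160 = 43200.00, centroid at (135.00, 80.00).
hole: A = −(100 × 31) = -3100.00, centroid at (184.00, 73.50).
ΣA = 40100.00 mm²
ΣAx̄ = (43200.00)(135.00) + (-3100.00)(184.00) = 5261600.00 mm³
ΣAȳ = (43200.00)(80.00) + (-3100.00)(73.50) = 3228150.00 mm³
x̄ = 5261600.00 / 40100.00 = 131.21 mm
ȳ = 3228150.00 / 40100.00 = 80.50 mm

x̄ = 131.21 mm, ȳ = 80.50 mm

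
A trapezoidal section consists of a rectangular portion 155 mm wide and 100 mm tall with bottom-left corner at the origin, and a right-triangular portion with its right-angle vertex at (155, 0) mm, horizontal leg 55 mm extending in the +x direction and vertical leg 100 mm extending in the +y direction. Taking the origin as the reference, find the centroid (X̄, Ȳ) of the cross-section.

X̄ = 91.94 mm, Ȳ = 47.49 mm

Part | A | x̄ᵢ | ȳᵢ | A·x̄ᵢ | A·ȳᵢ
rectangular portion | 15500.00 | 77.50 | 50.00 | 1201250.00 | 775000.00
triangular portion | 2750.00 | 173.33 | 33.33 | 476666.67 | 91666.67
Σ | 18250.00 |  |  | 1677916.67 | 866666.67
X̄ = 1677916.67 / 18250.00 = 91.94 mm
Ȳ = 866666.67 / 18250.00 = 47.49 mm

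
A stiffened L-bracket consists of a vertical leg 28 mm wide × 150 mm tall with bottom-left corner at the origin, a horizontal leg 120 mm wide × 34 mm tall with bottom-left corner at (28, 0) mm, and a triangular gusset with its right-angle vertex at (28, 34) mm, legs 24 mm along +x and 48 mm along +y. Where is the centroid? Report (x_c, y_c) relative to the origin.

x_c = 49.52 mm, y_c = 46.65 mm

vertical leg: A = 28 × 150 = 4200.00, centroid at (14.00, 75.00).
horizontal leg: A = 120 × 34 = 4080.00, centroid at (88.00, 17.00).
gusset: A = ½·24·48 = 576.00, centroid at (36.00, 50.00).
ΣA = 8856.00 mm², ΣAx_c = 438576.00 mm³, ΣAy_c = 413160.00 mm³.
x_c = 438576.00/8856.00 = 49.52 mm; y_c = 413160.00/8856.00 = 46.65 mm.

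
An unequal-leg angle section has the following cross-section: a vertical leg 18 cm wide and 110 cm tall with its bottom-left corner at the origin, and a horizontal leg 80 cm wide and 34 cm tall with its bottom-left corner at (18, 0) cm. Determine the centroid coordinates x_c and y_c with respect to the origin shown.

vertical leg: A = 18 × 110 = 1980.00, centroid at (9.00, 55.00).
horizontal leg: A = 80 × 34 = 2720.00, centroid at (58.00, 17.00).
ΣA = 4700.00 cm²
ΣAx_c = (1980.00)(9.00) + (2720.00)(58.00) = 175580.00 cm³
ΣAy_c = (1980.00)(55.00) + (2720.00)(17.00) = 155140.00 cm³
x_c = 175580.00 / 4700.00 = 37.36 cm
y_c = 155140.00 / 4700.00 = 33.01 cm

x_c = 37.36 cm, y_c = 33.01 cm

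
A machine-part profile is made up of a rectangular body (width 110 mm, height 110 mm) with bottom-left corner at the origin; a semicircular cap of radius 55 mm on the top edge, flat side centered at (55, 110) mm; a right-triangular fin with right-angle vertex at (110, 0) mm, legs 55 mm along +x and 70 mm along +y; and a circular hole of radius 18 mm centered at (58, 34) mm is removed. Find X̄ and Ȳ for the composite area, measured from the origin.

Part | A | x̄ᵢ | ȳᵢ | A·x̄ᵢ | A·ȳᵢ
rectangular body | 12100.00 | 55.00 | 55.00 | 665500.00 | 665500.00
semicircular top | 4751.66 | 55.00 | 133.34 | 261341.24 | 633599.14
triangular fin | 1925.00 | 128.33 | 23.33 | 247041.67 | 44916.67
hole | -1017.88 | 58.00 | 34.00 | -59036.81 | -34607.78
Σ | 17758.78 |  |  | 1114846.10 | 1309408.03
X̄ = 1114846.10 / 17758.78 = 62.78 mm
Ȳ = 1309408.03 / 17758.78 = 73.73 mm

X̄ = 62.78 mm, Ȳ = 73.73 mm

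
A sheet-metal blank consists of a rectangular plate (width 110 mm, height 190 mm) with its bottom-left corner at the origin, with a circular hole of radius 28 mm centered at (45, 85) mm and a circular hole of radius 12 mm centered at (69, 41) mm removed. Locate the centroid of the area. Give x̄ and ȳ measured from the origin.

x̄ = 56.02 mm, ȳ = 97.73 mm

plate: A = 110 × 190 = 20900.00, centroid at (55.00, 95.00).
hole 1: A = −π·28² = -2463.01, centroid at (45.00, 85.00).
hole 2: A = −π·12² = -452.39, centroid at (69.00, 41.00).
ΣA = 17984.60 mm²
ΣAx̄ = (20900.00)(55.00) + (-2463.01)(45.00) + (-452.39)(69.00) = 1007449.75 mm³
ΣAȳ = (20900.00)(95.00) + (-2463.01)(85.00) + (-452.39)(41.00) = 1757596.30 mm³
x̄ = 1007449.75 / 17984.60 = 56.02 mm
ȳ = 1757596.30 / 17984.60 = 97.73 mm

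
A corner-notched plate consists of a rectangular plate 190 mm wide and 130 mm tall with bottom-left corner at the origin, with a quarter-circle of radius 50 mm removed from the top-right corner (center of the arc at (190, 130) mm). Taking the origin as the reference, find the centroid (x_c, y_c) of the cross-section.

x_c = 88.63 mm, y_c = 61.22 mm

plate: A = 190 × 130 = 24700.00, centroid at (95.00, 65.00).
removed quarter-circle: A = −¼π·50² = -1963.50, centroid at (168.78, 108.78).
ΣA = 22736.50 mm², ΣAx_c = 2015102.54 mm³, ΣAy_c = 1391912.26 mm³.
x_c = 2015102.54/22736.50 = 88.63 mm; y_c = 1391912.26/22736.50 = 61.22 mm.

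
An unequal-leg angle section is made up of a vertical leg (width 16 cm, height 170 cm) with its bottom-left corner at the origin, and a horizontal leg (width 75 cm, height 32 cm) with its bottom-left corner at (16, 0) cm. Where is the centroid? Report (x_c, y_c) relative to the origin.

Part | A | x̄ᵢ | ȳᵢ | A·x̄ᵢ | A·ȳᵢ
vertical leg | 2720.00 | 8.00 | 85.00 | 21760.00 | 231200.00
horizontal leg | 2400.00 | 53.50 | 16.00 | 128400.00 | 38400.00
Σ | 5120.00 |  |  | 150160.00 | 269600.00
x_c = 150160.00 / 5120.00 = 29.33 cm
y_c = 269600.00 / 5120.00 = 52.66 cm

x_c = 29.33 cm, y_c = 52.66 cm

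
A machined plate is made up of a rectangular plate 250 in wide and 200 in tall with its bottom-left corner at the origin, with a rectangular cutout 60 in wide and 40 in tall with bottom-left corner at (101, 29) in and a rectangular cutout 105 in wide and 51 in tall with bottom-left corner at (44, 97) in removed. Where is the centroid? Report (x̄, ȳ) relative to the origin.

plate: A = 250 × 200 = 50000.00, centroid at (125.00, 100.00).
hole 1: A = −(60 × 40) = -2400.00, centroid at (131.00, 49.00).
hole 2: A = −(105 × 51) = -5355.00, centroid at (96.50, 122.50).
ΣA = 42245.00 in², ΣAx̄ = 5418842.50 in³, ΣAȳ = 4226412.50 in³.
x̄ = 5418842.50/42245.00 = 128.27 in; ȳ = 4226412.50/42245.00 = 100.05 in.

x̄ = 128.27 in, ȳ = 100.05 in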